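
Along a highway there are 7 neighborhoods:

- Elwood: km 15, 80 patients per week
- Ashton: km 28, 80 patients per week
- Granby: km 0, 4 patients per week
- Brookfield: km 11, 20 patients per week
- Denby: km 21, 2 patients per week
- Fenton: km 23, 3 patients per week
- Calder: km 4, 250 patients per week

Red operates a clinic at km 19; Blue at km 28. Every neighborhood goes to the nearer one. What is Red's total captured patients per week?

359

The indifferent point is the midpoint (19+28)/2 = 23.5; neighborhoods left of it (closer to Red at 19) go to Red, those right go to Blue.
  Granby at 0 (w=4) → Red
  Calder at 4 (w=250) → Red
  Brookfield at 11 (w=20) → Red
  Elwood at 15 (w=80) → Red
  Denby at 21 (w=2) → Red
  Fenton at 23 (w=3) → Red
  Ashton at 28 (w=80) → Blue
Red captures 359; Blue captures 80.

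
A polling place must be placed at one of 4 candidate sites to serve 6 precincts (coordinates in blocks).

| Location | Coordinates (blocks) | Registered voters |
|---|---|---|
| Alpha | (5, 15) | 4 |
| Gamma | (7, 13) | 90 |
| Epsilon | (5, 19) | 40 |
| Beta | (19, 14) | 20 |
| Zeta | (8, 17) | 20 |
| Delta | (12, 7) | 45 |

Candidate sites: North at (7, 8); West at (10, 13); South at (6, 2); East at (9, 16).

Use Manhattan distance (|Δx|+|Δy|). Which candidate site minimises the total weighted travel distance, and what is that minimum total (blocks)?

West, total 1418 blocks

Total weighted distance at each candidate:
  North (7, 8): total = 1836
  West (10, 13): total = 1418
  South (6, 2): total = 3191
  East (9, 16): total = 1570
Minimum is at West with total 1418 blocks.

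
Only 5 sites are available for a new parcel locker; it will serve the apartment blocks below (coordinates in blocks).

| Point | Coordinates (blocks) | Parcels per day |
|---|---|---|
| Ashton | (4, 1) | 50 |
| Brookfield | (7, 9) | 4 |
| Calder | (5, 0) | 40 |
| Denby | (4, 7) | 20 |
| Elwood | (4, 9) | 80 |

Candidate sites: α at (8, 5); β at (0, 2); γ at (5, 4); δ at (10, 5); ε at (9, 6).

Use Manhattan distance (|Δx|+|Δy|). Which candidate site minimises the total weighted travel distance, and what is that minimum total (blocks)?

γ, total 948 blocks

Total weighted distance at each candidate:
  α (8, 5): total = 1500
  β (0, 2): total = 1646
  γ (5, 4): total = 948
  δ (10, 5): total = 1888
  ε (9, 6): total = 1680
Minimum is at γ with total 948 blocks.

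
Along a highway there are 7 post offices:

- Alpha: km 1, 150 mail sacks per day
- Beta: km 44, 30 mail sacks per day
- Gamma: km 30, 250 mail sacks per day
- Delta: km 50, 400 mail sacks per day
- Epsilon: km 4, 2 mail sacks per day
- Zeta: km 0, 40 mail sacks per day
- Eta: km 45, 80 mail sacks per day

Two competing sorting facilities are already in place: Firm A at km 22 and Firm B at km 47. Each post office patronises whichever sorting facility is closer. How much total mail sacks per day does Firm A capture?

The indifferent point is the midpoint (22+47)/2 = 34.5; post offices left of it (closer to Firm A at 22) go to Firm A, those right go to Firm B.
  Zeta at 0 (w=40) → Firm A
  Alpha at 1 (w=150) → Firm A
  Epsilon at 4 (w=2) → Firm A
  Gamma at 30 (w=250) → Firm A
  Beta at 44 (w=30) → Firm B
  Eta at 45 (w=80) → Firm B
  Delta at 50 (w=400) → Firm B
Firm A captures 442; Firm B captures 510.

442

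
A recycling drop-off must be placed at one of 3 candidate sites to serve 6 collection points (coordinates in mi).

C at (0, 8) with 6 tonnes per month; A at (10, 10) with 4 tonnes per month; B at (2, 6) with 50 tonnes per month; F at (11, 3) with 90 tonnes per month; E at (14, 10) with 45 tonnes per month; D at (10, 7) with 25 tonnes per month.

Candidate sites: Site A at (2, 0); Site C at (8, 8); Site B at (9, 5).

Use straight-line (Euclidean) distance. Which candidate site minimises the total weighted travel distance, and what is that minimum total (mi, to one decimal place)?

Site B, total 1059.5 mi

Total weighted distance at each candidate:
  Site A (2, 0): total = 2223.2
  Site C (8, 8): total = 1240.8
  Site B (9, 5): total = 1059.5
Minimum is at Site B with total 1059.5 mi.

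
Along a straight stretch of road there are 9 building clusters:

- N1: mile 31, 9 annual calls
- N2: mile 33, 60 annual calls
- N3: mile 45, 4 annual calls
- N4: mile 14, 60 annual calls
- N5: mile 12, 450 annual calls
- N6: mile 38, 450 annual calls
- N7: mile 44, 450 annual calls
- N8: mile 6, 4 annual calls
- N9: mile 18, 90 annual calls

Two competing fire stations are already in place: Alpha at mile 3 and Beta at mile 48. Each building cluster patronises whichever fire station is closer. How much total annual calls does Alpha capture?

604

The indifferent point is the midpoint (3+48)/2 = 25.5; building clusters left of it (closer to Alpha at 3) go to Alpha, those right go to Beta.
  N8 at 6 (w=4) → Alpha
  N5 at 12 (w=450) → Alpha
  N4 at 14 (w=60) → Alpha
  N9 at 18 (w=90) → Alpha
  N1 at 31 (w=9) → Beta
  N2 at 33 (w=60) → Beta
  N6 at 38 (w=450) → Beta
  N7 at 44 (w=450) → Beta
  N3 at 45 (w=4) → Beta
Alpha captures 604; Beta captures 973.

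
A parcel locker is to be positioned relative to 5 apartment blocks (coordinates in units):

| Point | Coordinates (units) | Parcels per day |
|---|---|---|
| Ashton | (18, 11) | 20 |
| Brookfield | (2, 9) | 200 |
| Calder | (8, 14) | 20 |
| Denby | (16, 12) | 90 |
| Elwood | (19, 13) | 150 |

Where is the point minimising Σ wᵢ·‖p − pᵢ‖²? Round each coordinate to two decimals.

(10.85, 11.10)

The minimiser of Σwᵢ‖p−pᵢ‖² is the weighted centroid p* = (Σwᵢpᵢ)/(Σwᵢ).
Σwᵢ = 480.
Σwᵢxᵢ = 20·18 + 200·2 + 20·8 + 90·16 + 150·19 = 5210.
Σwᵢyᵢ = 20·11 + 200·9 + 20·14 + 90·12 + 150·13 = 5330.
x* = 5210/480 = 10.85, y* = 5330/480 = 11.10.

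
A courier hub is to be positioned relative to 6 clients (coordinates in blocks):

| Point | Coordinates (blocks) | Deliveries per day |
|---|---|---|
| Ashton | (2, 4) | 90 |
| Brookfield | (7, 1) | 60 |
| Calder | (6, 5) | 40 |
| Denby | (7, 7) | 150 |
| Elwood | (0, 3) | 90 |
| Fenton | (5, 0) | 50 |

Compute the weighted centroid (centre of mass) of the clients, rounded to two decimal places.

(4.46, 4.04)

The minimiser of Σwᵢ‖p−pᵢ‖² is the weighted centroid p* = (Σwᵢpᵢ)/(Σwᵢ).
Σwᵢ = 480.
Σwᵢxᵢ = 90·2 + 60·7 + 40·6 + 150·7 + 90·0 + 50·5 = 2140.
Σwᵢyᵢ = 90·4 + 60·1 + 40·5 + 150·7 + 90·3 + 50·0 = 1940.
x* = 2140/480 = 4.46, y* = 1940/480 = 4.04.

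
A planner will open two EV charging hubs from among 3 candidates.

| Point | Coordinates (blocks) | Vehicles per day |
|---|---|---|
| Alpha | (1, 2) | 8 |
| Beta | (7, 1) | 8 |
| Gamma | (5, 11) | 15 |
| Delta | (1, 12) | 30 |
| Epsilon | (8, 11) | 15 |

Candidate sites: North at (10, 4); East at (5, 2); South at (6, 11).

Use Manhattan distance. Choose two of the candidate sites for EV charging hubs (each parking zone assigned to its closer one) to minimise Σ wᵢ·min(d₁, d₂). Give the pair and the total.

{East, South}, total 281

Evaluate every pair (each demand assigned to the nearer of the two):
  {East, South}: total = 281
  {North, South}: total = 361
  {North, East}: total = 746
Best pair: {East, South} with total 281.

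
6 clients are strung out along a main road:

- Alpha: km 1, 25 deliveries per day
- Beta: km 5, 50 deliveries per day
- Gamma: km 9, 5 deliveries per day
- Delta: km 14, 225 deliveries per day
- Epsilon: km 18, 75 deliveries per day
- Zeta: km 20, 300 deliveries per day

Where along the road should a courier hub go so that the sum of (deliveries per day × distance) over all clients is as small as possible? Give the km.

x = 18

For a sum of weighted absolute distances on a line, the optimum is the weighted median (not the mean). Total weight W = 680; half-weight = 340.
Sort by position and accumulate weight:
  km 1 (Alpha, w=25) → cum 25
  km 5 (Beta, w=50) → cum 75
  km 9 (Gamma, w=5) → cum 80
  km 14 (Delta, w=225) → cum 305
  km 18 (Epsilon, w=75) → cum 380  ≥ 340 → median here
  km 20 (Zeta, w=300) → cum 680
Optimal location: km 18.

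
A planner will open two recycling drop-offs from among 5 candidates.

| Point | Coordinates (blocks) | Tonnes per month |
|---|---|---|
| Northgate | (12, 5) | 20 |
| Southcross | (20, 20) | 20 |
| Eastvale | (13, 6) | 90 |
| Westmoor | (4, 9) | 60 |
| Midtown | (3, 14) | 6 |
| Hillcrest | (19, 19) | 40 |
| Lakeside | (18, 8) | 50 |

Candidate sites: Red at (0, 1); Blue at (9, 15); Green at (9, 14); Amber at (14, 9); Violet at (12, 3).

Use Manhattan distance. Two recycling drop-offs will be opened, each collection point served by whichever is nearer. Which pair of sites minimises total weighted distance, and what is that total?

{Blue, Amber}, total 2252

Evaluate every pair (each demand assigned to the nearer of the two):
  {Blue, Amber}: total = 2252
  {Amber, Violet}: total = 2286
  {Green, Amber}: total = 2306
  {Red, Amber}: total = 2366
  {Green, Violet}: total = 2526
  {Blue, Violet}: total = 2532
  {Red, Violet}: total = 3186
  {Blue, Green}: total = 3586
  {Red, Green}: total = 3646
  {Red, Blue}: total = 3812
Best pair: {Blue, Amber} with total 2252.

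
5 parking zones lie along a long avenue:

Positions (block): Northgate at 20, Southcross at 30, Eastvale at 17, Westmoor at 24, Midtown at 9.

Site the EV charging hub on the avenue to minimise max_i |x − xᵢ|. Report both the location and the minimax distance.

location 19.5, max distance 10.5

The 1-center on a line is the midpoint of the two extreme points: leftmost at 9, rightmost at 30.
Optimal location = (9 + 30)/2 = 19.5; maximum distance = (30 − 9)/2 = 10.5.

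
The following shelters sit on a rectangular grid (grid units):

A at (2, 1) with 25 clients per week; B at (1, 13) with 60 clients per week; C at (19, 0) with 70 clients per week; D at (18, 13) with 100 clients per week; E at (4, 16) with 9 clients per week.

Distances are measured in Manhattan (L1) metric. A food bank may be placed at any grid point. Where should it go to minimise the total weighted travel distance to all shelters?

Manhattan distance separates: Σwᵢ(|x−xᵢ|+|y−yᵢ|) = Σwᵢ|x−xᵢ| + Σwᵢ|y−yᵢ|, so x and y are optimised independently as 1-D weighted medians.
Total weight W = 264; half = 132.
x-coordinate, sorted with cumulative weight:
  x=1 (B, w=60) cum 60
  x=2 (A, w=25) cum 85
  x=4 (E, w=9) cum 94
  x=18 (D, w=100) cum 194  ← median
  x=19 (C, w=70) cum 264
⇒ x* = 18
y-coordinate, sorted with cumulative weight:
  y=0 (C, w=70) cum 70
  y=1 (A, w=25) cum 95
  y=13 (B, w=60) cum 155  ← median
  y=13 (D, w=100) cum 255
  y=16 (E, w=9) cum 264
⇒ y* = 13

(18, 13)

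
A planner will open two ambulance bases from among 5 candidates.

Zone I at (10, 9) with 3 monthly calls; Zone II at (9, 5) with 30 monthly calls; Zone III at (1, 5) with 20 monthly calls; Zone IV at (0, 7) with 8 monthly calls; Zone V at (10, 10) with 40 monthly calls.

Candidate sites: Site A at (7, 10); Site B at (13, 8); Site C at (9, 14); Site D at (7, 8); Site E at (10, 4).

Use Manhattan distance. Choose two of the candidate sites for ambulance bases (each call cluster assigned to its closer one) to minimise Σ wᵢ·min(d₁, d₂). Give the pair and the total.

Evaluate every pair (each demand assigned to the nearer of the two):
  {Site A, Site E}: total = 472
  {Site D, Site E}: total = 516
  {Site A, Site D}: total = 526
  {Site B, Site E}: total = 576
  {Site C, Site E}: total = 579
  {Site B, Site D}: total = 606
  {Site C, Site D}: total = 606
  {Site A, Site B}: total = 642
  {Site A, Site C}: total = 642
  {Site B, Site C}: total = 834
Best pair: {Site A, Site E} with total 472.

{Site A, Site E}, total 472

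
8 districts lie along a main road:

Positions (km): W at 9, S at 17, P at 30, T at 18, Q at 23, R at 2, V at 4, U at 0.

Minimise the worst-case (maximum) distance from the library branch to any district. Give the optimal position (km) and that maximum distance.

location 15, max distance 15

The 1-center on a line is the midpoint of the two extreme points: leftmost at 0, rightmost at 30.
Optimal location = (0 + 30)/2 = 15; maximum distance = (30 − 0)/2 = 15.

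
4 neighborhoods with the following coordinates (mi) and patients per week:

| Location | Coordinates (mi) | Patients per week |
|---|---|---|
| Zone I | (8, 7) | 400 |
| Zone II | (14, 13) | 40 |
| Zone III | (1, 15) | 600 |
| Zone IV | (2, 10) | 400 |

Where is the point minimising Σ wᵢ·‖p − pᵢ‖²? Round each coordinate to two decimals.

(3.58, 11.33)

The minimiser of Σwᵢ‖p−pᵢ‖² is the weighted centroid p* = (Σwᵢpᵢ)/(Σwᵢ).
Σwᵢ = 1440.
Σwᵢxᵢ = 400·8 + 40·14 + 600·1 + 400·2 = 5160.
Σwᵢyᵢ = 400·7 + 40·13 + 600·15 + 400·10 = 16320.
x* = 5160/1440 = 3.58, y* = 16320/1440 = 11.33.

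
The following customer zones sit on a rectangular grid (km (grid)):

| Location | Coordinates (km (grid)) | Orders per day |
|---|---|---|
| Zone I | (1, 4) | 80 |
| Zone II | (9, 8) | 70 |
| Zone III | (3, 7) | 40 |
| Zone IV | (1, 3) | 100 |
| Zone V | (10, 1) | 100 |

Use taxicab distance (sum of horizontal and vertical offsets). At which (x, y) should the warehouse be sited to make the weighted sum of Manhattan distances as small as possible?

(3, 3)

Manhattan distance separates: Σwᵢ(|x−xᵢ|+|y−yᵢ|) = Σwᵢ|x−xᵢ| + Σwᵢ|y−yᵢ|, so x and y are optimised independently as 1-D weighted medians.
Total weight W = 390; half = 195.
x-coordinate, sorted with cumulative weight:
  x=1 (Zone I, w=80) cum 80
  x=1 (Zone IV, w=100) cum 180
  x=3 (Zone III, w=40) cum 220  ← median
  x=9 (Zone II, w=70) cum 290
  x=10 (Zone V, w=100) cum 390
⇒ x* = 3
y-coordinate, sorted with cumulative weight:
  y=1 (Zone V, w=100) cum 100
  y=3 (Zone IV, w=100) cum 200  ← median
  y=4 (Zone I, w=80) cum 280
  y=7 (Zone III, w=40) cum 320
  y=8 (Zone II, w=70) cum 390
⇒ y* = 3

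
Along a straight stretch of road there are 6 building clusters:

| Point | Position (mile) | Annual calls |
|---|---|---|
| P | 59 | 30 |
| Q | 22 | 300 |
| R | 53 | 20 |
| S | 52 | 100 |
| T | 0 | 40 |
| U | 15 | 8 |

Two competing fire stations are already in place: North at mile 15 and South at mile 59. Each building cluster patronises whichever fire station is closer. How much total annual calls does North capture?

348

The indifferent point is the midpoint (15+59)/2 = 37; building clusters left of it (closer to North at 15) go to North, those right go to South.
  T at 0 (w=40) → North
  U at 15 (w=8) → North
  Q at 22 (w=300) → North
  S at 52 (w=100) → South
  R at 53 (w=20) → South
  P at 59 (w=30) → South
North captures 348; South captures 150.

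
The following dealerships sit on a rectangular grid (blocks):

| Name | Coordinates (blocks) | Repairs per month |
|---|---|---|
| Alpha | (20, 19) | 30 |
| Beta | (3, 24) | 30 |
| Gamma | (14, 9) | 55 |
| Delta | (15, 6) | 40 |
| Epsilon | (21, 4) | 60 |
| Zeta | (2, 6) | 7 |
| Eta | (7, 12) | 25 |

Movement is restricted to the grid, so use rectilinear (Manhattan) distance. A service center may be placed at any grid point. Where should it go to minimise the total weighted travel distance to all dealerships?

Manhattan distance separates: Σwᵢ(|x−xᵢ|+|y−yᵢ|) = Σwᵢ|x−xᵢ| + Σwᵢ|y−yᵢ|, so x and y are optimised independently as 1-D weighted medians.
Total weight W = 247; half = 123.5.
x-coordinate, sorted with cumulative weight:
  x=2 (Zeta, w=7) cum 7
  x=3 (Beta, w=30) cum 37
  x=7 (Eta, w=25) cum 62
  x=14 (Gamma, w=55) cum 117
  x=15 (Delta, w=40) cum 157  ← median
  x=20 (Alpha, w=30) cum 187
  x=21 (Epsilon, w=60) cum 247
⇒ x* = 15
y-coordinate, sorted with cumulative weight:
  y=4 (Epsilon, w=60) cum 60
  y=6 (Delta, w=40) cum 100
  y=6 (Zeta, w=7) cum 107
  y=9 (Gamma, w=55) cum 162  ← median
  y=12 (Eta, w=25) cum 187
  y=19 (Alpha, w=30) cum 217
  y=24 (Beta, w=30) cum 247
⇒ y* = 9

(15, 9)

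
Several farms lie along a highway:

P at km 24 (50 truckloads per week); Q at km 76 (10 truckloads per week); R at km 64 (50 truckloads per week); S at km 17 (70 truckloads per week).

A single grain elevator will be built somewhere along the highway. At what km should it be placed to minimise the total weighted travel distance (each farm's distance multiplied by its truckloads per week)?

x = 24

For a sum of weighted absolute distances on a line, the optimum is the weighted median (not the mean). Total weight W = 180; half-weight = 90.
Sort by position and accumulate weight:
  km 17 (S, w=70) → cum 70
  km 24 (P, w=50) → cum 120  ≥ 90 → median here
  km 64 (R, w=50) → cum 170
  km 76 (Q, w=10) → cum 180
Optimal location: km 24.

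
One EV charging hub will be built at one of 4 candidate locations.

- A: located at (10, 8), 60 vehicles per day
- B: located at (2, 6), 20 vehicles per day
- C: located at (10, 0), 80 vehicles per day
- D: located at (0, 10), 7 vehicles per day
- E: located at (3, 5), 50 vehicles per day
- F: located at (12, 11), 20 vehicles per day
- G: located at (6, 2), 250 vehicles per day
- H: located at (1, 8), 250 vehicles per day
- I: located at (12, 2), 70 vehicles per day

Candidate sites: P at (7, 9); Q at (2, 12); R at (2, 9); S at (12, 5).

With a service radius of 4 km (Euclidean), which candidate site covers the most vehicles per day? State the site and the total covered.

R, covering 277

Coverage radius r = 4 km; a point is covered iff (Δx)²+(Δy)² ≤ 4² = 16.
  P (7, 9): covers {A} → 60
  Q (2, 12): covers {D} → 7
  R (2, 9): covers {B, D, H} → 277
  S (12, 5): covers {A, I} → 130
Maximum coverage at R: 277 vehicles per day.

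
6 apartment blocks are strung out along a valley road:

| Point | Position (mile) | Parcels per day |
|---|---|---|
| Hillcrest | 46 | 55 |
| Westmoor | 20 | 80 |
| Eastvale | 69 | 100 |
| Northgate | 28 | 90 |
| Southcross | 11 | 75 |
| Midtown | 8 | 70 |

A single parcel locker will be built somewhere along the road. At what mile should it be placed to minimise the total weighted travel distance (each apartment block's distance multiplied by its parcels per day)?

For a sum of weighted absolute distances on a line, the optimum is the weighted median (not the mean). Total weight W = 470; half-weight = 235.
Sort by position and accumulate weight:
  mile 8 (Midtown, w=70) → cum 70
  mile 11 (Southcross, w=75) → cum 145
  mile 20 (Westmoor, w=80) → cum 225
  mile 28 (Northgate, w=90) → cum 315  ≥ 235 → median here
  mile 46 (Hillcrest, w=55) → cum 370
  mile 69 (Eastvale, w=100) → cum 470
Optimal location: mile 28.

x = 28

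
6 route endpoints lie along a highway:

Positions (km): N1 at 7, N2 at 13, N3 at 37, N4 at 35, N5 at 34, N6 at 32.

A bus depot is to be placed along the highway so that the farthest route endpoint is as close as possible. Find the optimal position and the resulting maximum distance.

location 22, max distance 15

The 1-center on a line is the midpoint of the two extreme points: leftmost at 7, rightmost at 37.
Optimal location = (7 + 37)/2 = 22; maximum distance = (37 − 7)/2 = 15.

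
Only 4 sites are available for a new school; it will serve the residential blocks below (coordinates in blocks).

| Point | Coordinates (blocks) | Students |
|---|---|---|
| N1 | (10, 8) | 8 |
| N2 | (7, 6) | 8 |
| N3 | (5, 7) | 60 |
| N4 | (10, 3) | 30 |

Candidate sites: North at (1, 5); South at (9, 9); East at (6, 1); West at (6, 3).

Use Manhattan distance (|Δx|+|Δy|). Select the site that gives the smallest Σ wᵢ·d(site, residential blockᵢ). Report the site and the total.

West, total 524 blocks

Total weighted distance at each candidate:
  North (1, 5): total = 842
  South (9, 9): total = 626
  East (6, 1): total = 736
  West (6, 3): total = 524
Minimum is at West with total 524 blocks.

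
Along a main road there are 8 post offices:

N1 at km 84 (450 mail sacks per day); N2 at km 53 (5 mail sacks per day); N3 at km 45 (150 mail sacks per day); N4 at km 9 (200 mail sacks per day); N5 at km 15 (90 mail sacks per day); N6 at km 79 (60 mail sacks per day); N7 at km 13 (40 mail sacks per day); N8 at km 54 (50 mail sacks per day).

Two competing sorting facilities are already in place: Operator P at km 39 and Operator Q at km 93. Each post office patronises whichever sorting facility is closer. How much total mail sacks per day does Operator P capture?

535

The indifferent point is the midpoint (39+93)/2 = 66; post offices left of it (closer to Operator P at 39) go to Operator P, those right go to Operator Q.
  N4 at 9 (w=200) → Operator P
  N7 at 13 (w=40) → Operator P
  N5 at 15 (w=90) → Operator P
  N3 at 45 (w=150) → Operator P
  N2 at 53 (w=5) → Operator P
  N8 at 54 (w=50) → Operator P
  N6 at 79 (w=60) → Operator Q
  N1 at 84 (w=450) → Operator Q
Operator P captures 535; Operator Q captures 510.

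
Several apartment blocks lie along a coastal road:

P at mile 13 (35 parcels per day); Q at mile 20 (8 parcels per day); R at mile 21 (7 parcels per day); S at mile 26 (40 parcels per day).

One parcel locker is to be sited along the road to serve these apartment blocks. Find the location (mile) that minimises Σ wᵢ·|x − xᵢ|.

x = 21

For a sum of weighted absolute distances on a line, the optimum is the weighted median (not the mean). Total weight W = 90; half-weight = 45.
Sort by position and accumulate weight:
  mile 13 (P, w=35) → cum 35
  mile 20 (Q, w=8) → cum 43
  mile 21 (R, w=7) → cum 50  ≥ 45 → median here
  mile 26 (S, w=40) → cum 90
Optimal location: mile 21.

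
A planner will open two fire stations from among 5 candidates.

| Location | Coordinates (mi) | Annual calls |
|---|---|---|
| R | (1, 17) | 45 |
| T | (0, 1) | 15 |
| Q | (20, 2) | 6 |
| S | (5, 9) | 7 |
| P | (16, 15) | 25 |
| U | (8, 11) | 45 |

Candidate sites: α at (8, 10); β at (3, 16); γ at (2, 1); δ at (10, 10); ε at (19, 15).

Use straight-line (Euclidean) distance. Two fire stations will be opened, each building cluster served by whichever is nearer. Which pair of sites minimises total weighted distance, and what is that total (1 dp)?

Evaluate every pair (each demand assigned to the nearer of the two):
  {α, β}: total = 670.8
  {β, δ}: total = 710.8
  {α, ε}: total = 846.5
  {β, ε}: total = 852.5
  {α, γ}: total = 865.0
  {β, γ}: total = 933.9
  {γ, δ}: total = 951.5
  {α, δ}: total = 965.3
  {δ, ε}: total = 1003.0
  {γ, ε}: total = 1489.2
Best pair: {α, β} with total 670.8.

{α, β}, total 670.8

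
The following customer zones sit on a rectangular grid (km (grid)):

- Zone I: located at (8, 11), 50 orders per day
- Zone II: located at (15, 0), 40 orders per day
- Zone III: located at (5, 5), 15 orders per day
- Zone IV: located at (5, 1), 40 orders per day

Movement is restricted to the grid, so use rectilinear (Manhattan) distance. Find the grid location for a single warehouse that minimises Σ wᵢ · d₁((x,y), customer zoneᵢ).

(8, 1)

Manhattan distance separates: Σwᵢ(|x−xᵢ|+|y−yᵢ|) = Σwᵢ|x−xᵢ| + Σwᵢ|y−yᵢ|, so x and y are optimised independently as 1-D weighted medians.
Total weight W = 145; half = 72.5.
x-coordinate, sorted with cumulative weight:
  x=5 (Zone III, w=15) cum 15
  x=5 (Zone IV, w=40) cum 55
  x=8 (Zone I, w=50) cum 105  ← median
  x=15 (Zone II, w=40) cum 145
⇒ x* = 8
y-coordinate, sorted with cumulative weight:
  y=0 (Zone II, w=40) cum 40
  y=1 (Zone IV, w=40) cum 80  ← median
  y=5 (Zone III, w=15) cum 95
  y=11 (Zone I, w=50) cum 145
⇒ y* = 1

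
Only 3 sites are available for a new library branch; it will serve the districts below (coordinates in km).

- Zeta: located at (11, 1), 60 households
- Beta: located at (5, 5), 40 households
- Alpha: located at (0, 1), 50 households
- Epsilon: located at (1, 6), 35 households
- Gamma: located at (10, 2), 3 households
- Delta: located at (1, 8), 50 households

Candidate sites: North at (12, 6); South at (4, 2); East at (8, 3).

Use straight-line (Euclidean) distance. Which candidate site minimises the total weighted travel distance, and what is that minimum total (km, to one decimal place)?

Total weighted distance at each candidate:
  North (12, 6): total = 2196.2
  South (4, 2): total = 1285.3
  East (8, 3): total = 1476.2
Minimum is at South with total 1285.3 km.

South, total 1285.3 km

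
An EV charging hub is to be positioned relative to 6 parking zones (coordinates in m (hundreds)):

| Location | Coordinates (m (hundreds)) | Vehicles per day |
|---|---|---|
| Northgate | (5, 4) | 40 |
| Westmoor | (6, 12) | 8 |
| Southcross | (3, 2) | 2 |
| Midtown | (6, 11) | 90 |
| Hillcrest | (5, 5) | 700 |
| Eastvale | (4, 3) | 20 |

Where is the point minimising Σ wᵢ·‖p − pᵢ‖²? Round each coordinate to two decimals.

(5.09, 5.59)

The minimiser of Σwᵢ‖p−pᵢ‖² is the weighted centroid p* = (Σwᵢpᵢ)/(Σwᵢ).
Σwᵢ = 860.
Σwᵢxᵢ = 40·5 + 8·6 + 2·3 + 90·6 + 700·5 + 20·4 = 4374.
Σwᵢyᵢ = 40·4 + 8·12 + 2·2 + 90·11 + 700·5 + 20·3 = 4810.
x* = 4374/860 = 5.09, y* = 4810/860 = 5.59.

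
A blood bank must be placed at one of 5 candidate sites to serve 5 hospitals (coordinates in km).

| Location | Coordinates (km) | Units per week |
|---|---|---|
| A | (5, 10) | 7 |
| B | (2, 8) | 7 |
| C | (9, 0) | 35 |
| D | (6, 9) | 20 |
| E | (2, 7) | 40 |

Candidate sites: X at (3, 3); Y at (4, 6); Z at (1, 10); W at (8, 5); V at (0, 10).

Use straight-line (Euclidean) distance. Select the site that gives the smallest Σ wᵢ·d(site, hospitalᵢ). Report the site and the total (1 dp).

Total weighted distance at each candidate:
  X (3, 3): total = 620.5
  Y (4, 6): total = 483.6
  Z (1, 10): total = 720.3
  W (8, 5): total = 608.7
  V (0, 10): total = 791.6
Minimum is at Y with total 483.6 km.

Y, total 483.6 km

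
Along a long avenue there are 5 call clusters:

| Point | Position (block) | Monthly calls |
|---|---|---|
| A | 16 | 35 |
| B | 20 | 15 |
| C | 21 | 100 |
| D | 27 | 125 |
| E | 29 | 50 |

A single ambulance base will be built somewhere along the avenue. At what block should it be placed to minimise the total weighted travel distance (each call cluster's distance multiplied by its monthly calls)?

x = 27

For a sum of weighted absolute distances on a line, the optimum is the weighted median (not the mean). Total weight W = 325; half-weight = 162.5.
Sort by position and accumulate weight:
  block 16 (A, w=35) → cum 35
  block 20 (B, w=15) → cum 50
  block 21 (C, w=100) → cum 150
  block 27 (D, w=125) → cum 275  ≥ 162.5 → median here
  block 29 (E, w=50) → cum 325
Optimal location: block 27.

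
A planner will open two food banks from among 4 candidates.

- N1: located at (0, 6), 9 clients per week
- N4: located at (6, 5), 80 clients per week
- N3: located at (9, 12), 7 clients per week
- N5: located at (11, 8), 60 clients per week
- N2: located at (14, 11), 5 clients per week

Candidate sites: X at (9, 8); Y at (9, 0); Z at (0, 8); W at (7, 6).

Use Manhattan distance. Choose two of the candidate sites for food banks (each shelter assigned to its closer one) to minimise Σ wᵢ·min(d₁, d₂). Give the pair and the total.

{X, W}, total 411

Evaluate every pair (each demand assigned to the nearer of the two):
  {X, W}: total = 411
  {Z, W}: total = 654
  {X, Z}: total = 686
  {Y, W}: total = 699
  {X, Y}: total = 767
  {Y, Z}: total = 1422
Best pair: {X, W} with total 411.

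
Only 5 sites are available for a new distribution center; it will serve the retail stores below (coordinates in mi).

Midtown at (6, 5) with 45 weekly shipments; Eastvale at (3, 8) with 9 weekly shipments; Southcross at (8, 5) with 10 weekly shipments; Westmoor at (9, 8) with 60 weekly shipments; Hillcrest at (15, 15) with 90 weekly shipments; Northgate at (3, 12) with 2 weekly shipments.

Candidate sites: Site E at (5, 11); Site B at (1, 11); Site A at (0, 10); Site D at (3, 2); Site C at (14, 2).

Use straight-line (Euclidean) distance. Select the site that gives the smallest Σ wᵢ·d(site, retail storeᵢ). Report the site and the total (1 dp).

Total weighted distance at each candidate:
  Site E (5, 11): total = 1647.1
  Site B (1, 11): total = 2303.6
  Site A (0, 10): total = 2461.7
  Site D (3, 2): total = 2424.6
  Site C (14, 2): total = 2236.1
Minimum is at Site E with total 1647.1 mi.

Site E, total 1647.1 mi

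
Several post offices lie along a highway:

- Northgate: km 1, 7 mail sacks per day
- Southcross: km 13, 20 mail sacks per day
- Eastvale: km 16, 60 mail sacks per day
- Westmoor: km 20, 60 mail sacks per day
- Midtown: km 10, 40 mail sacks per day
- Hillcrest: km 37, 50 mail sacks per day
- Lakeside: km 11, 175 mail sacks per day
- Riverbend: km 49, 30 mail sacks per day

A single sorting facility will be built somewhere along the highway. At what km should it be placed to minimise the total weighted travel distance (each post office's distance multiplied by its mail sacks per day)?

x = 11

For a sum of weighted absolute distances on a line, the optimum is the weighted median (not the mean). Total weight W = 442; half-weight = 221.
Sort by position and accumulate weight:
  km 1 (Northgate, w=7) → cum 7
  km 10 (Midtown, w=40) → cum 47
  km 11 (Lakeside, w=175) → cum 222  ≥ 221 → median here
  km 13 (Southcross, w=20) → cum 242
  km 16 (Eastvale, w=60) → cum 302
  km 20 (Westmoor, w=60) → cum 362
  km 37 (Hillcrest, w=50) → cum 412
  km 49 (Riverbend, w=30) → cum 442
Optimal location: km 11.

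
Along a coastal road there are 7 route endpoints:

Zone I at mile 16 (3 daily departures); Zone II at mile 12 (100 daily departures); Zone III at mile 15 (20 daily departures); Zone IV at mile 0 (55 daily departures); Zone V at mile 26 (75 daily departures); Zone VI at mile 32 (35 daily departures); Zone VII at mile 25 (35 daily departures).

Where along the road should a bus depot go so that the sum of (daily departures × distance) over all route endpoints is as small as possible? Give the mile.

For a sum of weighted absolute distances on a line, the optimum is the weighted median (not the mean). Total weight W = 323; half-weight = 161.5.
Sort by position and accumulate weight:
  mile 0 (Zone IV, w=55) → cum 55
  mile 12 (Zone II, w=100) → cum 155
  mile 15 (Zone III, w=20) → cum 175  ≥ 161.5 → median here
  mile 16 (Zone I, w=3) → cum 178
  mile 25 (Zone VII, w=35) → cum 213
  mile 26 (Zone V, w=75) → cum 288
  mile 32 (Zone VI, w=35) → cum 323
Optimal location: mile 15.

x = 15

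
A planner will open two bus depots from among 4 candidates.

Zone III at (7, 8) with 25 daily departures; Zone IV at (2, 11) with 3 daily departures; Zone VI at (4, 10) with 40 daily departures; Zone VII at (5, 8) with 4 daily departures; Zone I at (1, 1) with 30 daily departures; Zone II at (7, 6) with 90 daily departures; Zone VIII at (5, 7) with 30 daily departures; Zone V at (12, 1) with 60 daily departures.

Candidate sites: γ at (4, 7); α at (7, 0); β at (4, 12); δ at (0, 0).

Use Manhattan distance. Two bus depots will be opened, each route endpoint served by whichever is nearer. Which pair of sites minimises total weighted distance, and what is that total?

Evaluate every pair (each demand assigned to the nearer of the two):
  {γ, α}: total = 1206
  {γ, δ}: total = 1476
  {α, β}: total = 1574
  {γ, β}: total = 1697
  {α, δ}: total = 2029
  {β, δ}: total = 2114
Best pair: {γ, α} with total 1206.

{γ, α}, total 1206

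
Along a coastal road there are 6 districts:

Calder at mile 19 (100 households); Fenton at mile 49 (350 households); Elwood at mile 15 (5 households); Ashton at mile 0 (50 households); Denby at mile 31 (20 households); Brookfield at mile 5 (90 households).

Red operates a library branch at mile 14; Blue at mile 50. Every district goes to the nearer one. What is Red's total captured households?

The indifferent point is the midpoint (14+50)/2 = 32; districts left of it (closer to Red at 14) go to Red, those right go to Blue.
  Ashton at 0 (w=50) → Red
  Brookfield at 5 (w=90) → Red
  Elwood at 15 (w=5) → Red
  Calder at 19 (w=100) → Red
  Denby at 31 (w=20) → Red
  Fenton at 49 (w=350) → Blue
Red captures 265; Blue captures 350.

265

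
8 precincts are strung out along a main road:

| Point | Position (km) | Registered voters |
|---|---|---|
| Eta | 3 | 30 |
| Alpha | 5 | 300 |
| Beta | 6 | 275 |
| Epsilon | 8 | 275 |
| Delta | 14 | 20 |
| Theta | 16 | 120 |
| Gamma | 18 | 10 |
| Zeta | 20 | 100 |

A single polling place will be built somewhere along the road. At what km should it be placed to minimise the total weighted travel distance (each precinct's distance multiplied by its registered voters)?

x = 6

For a sum of weighted absolute distances on a line, the optimum is the weighted median (not the mean). Total weight W = 1130; half-weight = 565.
Sort by position and accumulate weight:
  km 3 (Eta, w=30) → cum 30
  km 5 (Alpha, w=300) → cum 330
  km 6 (Beta, w=275) → cum 605  ≥ 565 → median here
  km 8 (Epsilon, w=275) → cum 880
  km 14 (Delta, w=20) → cum 900
  km 16 (Theta, w=120) → cum 1020
  km 18 (Gamma, w=10) → cum 1030
  km 20 (Zeta, w=100) → cum 1130
Optimal location: km 6.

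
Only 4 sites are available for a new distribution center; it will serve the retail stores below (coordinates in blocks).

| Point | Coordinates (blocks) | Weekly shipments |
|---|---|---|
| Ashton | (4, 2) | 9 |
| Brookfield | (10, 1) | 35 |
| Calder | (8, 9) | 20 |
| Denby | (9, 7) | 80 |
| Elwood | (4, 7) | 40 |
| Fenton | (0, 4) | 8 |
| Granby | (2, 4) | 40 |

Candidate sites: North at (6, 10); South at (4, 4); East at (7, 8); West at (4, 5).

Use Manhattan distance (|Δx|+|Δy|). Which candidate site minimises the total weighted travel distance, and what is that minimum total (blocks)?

Total weighted distance at each candidate:
  North (6, 10): total = 1781
  South (4, 4): total = 1385
  East (7, 8): total = 1319
  West (4, 5): total = 1337
Minimum is at East with total 1319 blocks.

East, total 1319 blocks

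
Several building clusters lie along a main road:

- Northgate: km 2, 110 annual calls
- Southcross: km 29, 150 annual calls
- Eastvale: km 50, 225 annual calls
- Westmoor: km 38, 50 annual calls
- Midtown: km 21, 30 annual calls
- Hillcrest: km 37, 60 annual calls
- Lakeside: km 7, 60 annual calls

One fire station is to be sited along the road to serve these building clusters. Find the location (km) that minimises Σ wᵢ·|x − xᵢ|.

For a sum of weighted absolute distances on a line, the optimum is the weighted median (not the mean). Total weight W = 685; half-weight = 342.5.
Sort by position and accumulate weight:
  km 2 (Northgate, w=110) → cum 110
  km 7 (Lakeside, w=60) → cum 170
  km 21 (Midtown, w=30) → cum 200
  km 29 (Southcross, w=150) → cum 350  ≥ 342.5 → median here
  km 37 (Hillcrest, w=60) → cum 410
  km 38 (Westmoor, w=50) → cum 460
  km 50 (Eastvale, w=225) → cum 685
Optimal location: km 29.

x = 29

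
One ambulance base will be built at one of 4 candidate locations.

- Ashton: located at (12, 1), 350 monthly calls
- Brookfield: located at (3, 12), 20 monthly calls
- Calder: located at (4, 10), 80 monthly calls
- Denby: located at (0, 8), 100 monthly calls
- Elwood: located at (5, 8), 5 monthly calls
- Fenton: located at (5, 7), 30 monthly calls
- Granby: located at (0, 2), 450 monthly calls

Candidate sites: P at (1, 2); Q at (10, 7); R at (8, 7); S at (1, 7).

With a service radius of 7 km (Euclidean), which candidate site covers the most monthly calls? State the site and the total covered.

S, covering 685

Coverage radius r = 7 km; a point is covered iff (Δx)²+(Δy)² ≤ 7² = 49.
  P (1, 2): covers {Denby, Fenton, Granby} → 580
  Q (10, 7): covers {Ashton, Calder, Elwood, Fenton} → 465
  R (8, 7): covers {Calder, Elwood, Fenton} → 115
  S (1, 7): covers {Brookfield, Calder, Denby, Elwood, Fenton, Granby} → 685
Maximum coverage at S: 685 monthly calls.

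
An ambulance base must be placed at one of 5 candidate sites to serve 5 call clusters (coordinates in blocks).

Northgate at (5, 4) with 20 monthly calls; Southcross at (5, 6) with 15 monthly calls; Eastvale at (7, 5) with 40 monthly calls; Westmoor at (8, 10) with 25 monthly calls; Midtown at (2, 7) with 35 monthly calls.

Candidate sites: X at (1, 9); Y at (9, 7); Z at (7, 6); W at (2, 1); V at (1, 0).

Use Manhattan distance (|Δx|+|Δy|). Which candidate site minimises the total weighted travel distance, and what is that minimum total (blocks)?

Total weighted distance at each candidate:
  X (1, 9): total = 990
  Y (9, 7): total = 720
  Z (7, 6): total = 485
  W (2, 1): total = 1185
  V (1, 0): total = 1455
Minimum is at Z with total 485 blocks.

Z, total 485 blocks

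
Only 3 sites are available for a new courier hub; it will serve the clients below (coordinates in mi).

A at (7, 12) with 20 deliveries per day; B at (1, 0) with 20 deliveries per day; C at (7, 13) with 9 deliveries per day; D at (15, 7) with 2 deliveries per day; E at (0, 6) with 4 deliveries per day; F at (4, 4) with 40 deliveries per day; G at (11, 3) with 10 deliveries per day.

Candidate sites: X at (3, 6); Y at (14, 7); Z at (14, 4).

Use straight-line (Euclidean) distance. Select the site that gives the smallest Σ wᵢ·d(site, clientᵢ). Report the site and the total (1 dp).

Total weighted distance at each candidate:
  X (3, 6): total = 554.2
  Y (14, 7): total = 1076.1
  Z (14, 4): total = 1081.8
Minimum is at X with total 554.2 mi.

X, total 554.2 mi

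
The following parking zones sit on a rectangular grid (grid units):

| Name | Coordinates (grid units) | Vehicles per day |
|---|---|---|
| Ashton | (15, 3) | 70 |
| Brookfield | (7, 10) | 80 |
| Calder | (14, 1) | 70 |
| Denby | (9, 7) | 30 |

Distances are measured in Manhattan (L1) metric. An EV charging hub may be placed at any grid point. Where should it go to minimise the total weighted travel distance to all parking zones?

(14, 3)

Manhattan distance separates: Σwᵢ(|x−xᵢ|+|y−yᵢ|) = Σwᵢ|x−xᵢ| + Σwᵢ|y−yᵢ|, so x and y are optimised independently as 1-D weighted medians.
Total weight W = 250; half = 125.
x-coordinate, sorted with cumulative weight:
  x=7 (Brookfield, w=80) cum 80
  x=9 (Denby, w=30) cum 110
  x=14 (Calder, w=70) cum 180  ← median
  x=15 (Ashton, w=70) cum 250
⇒ x* = 14
y-coordinate, sorted with cumulative weight:
  y=1 (Calder, w=70) cum 70
  y=3 (Ashton, w=70) cum 140  ← median
  y=7 (Denby, w=30) cum 170
  y=10 (Brookfield, w=80) cum 250
⇒ y* = 3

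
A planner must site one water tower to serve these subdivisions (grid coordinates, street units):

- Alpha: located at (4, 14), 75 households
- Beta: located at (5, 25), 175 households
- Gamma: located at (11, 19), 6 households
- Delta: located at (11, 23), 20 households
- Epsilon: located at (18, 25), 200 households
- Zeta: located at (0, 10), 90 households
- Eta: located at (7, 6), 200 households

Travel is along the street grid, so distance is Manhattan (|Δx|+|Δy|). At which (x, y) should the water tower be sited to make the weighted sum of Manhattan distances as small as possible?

(7, 23)

Manhattan distance separates: Σwᵢ(|x−xᵢ|+|y−yᵢ|) = Σwᵢ|x−xᵢ| + Σwᵢ|y−yᵢ|, so x and y are optimised independently as 1-D weighted medians.
Total weight W = 766; half = 383.
x-coordinate, sorted with cumulative weight:
  x=0 (Zeta, w=90) cum 90
  x=4 (Alpha, w=75) cum 165
  x=5 (Beta, w=175) cum 340
  x=7 (Eta, w=200) cum 540  ← median
  x=11 (Gamma, w=6) cum 546
  x=11 (Delta, w=20) cum 566
  x=18 (Epsilon, w=200) cum 766
⇒ x* = 7
y-coordinate, sorted with cumulative weight:
  y=6 (Eta, w=200) cum 200
  y=10 (Zeta, w=90) cum 290
  y=14 (Alpha, w=75) cum 365
  y=19 (Gamma, w=6) cum 371
  y=23 (Delta, w=20) cum 391  ← median
  y=25 (Beta, w=175) cum 566
  y=25 (Epsilon, w=200) cum 766
⇒ y* = 23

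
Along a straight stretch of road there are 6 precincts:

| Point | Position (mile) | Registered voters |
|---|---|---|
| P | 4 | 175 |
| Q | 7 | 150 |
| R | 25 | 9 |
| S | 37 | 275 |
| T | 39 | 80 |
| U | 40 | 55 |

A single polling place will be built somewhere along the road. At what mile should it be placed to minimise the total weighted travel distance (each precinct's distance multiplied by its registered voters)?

For a sum of weighted absolute distances on a line, the optimum is the weighted median (not the mean). Total weight W = 744; half-weight = 372.
Sort by position and accumulate weight:
  mile 4 (P, w=175) → cum 175
  mile 7 (Q, w=150) → cum 325
  mile 25 (R, w=9) → cum 334
  mile 37 (S, w=275) → cum 609  ≥ 372 → median here
  mile 39 (T, w=80) → cum 689
  mile 40 (U, w=55) → cum 744
Optimal location: mile 37.

x = 37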